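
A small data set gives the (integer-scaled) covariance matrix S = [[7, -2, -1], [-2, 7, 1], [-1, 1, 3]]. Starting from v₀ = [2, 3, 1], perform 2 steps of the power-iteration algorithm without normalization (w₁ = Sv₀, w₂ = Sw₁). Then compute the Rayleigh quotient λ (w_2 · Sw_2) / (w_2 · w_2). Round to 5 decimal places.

w1 = Sv₀ = (7·2 + (-2)·3 + (-1)·1; (-2)·2 + 7·3 + 1·1; (-1)·2 + 1·3 + 3·1) = (7, 18, 4)
w2 = Sw1 = (7·7 + (-2)·18 + (-1)·4; (-2)·7 + 7·18 + 1·4; (-1)·7 + 1·18 + 3·4) = (9, 116, 23)
Sw2 = (-192, 817, 176)
w2·Sw2 = 9·(-192) + 116·817 + 23·176 = 97092; w2·w2 = 9·9 + 116·116 + 23·23 = 14066
λ ≈ 97092/14066 = 6.90260

6.90260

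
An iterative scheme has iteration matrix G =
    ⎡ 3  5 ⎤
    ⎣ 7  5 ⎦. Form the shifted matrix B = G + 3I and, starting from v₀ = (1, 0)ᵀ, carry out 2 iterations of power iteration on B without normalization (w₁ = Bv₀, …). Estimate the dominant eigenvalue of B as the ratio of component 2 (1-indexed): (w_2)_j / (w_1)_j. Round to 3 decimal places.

14.000

B = G + 3I has rows (6, 5); (7, 8)
w1 = Bv₀ = (6·1 + 5·0; 7·1 + 8·0) = (6, 7)
w2 = Bw1 = (6·6 + 5·7; 7·6 + 8·7) = (71, 98)
Ratio: 98/7 = 14.000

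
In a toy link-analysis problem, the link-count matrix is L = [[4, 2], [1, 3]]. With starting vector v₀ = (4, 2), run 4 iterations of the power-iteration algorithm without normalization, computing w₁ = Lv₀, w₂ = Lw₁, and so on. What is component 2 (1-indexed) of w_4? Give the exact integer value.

w1 = Lv₀ = (20, 10)
w2 = Lw1 = (100, 50)
w3 = Lw2 = (500, 250)
w4 = Lw3 = (2500, 1250)
The requested component of w4 is 1250.

1250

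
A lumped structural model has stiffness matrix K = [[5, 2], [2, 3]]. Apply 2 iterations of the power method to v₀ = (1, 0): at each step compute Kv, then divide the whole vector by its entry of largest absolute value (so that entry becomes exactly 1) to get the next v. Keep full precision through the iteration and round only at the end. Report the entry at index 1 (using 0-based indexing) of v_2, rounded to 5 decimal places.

Kv0 = (5.000000, 2.000000); divide by 5.000000 → v1 = (1.000000, 0.400000)
Kv1 = (5.800000, 3.200000); divide by 5.800000 → v2 = (1.000000, 0.551724)
Requested entry of v2: 16/29 = 0.55172

0.55172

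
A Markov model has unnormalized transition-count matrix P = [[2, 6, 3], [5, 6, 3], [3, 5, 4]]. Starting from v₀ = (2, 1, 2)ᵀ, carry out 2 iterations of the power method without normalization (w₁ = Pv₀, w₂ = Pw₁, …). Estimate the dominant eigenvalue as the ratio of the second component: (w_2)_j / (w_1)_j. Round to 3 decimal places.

λ ≈ 12.227

w1 = Pv₀ = (2·2 + 6·1 + 3·2; 5·2 + 6·1 + 3·2; 3·2 + 5·1 + 4·2) = (16, 22, 19)
w2 = Pw1 = (2·16 + 6·22 + 3·19; 5·16 + 6·22 + 3·19; 3·16 + 5·22 + 4·19) = (221, 269, 234)
Ratio at component: 269 / 22 = 12.227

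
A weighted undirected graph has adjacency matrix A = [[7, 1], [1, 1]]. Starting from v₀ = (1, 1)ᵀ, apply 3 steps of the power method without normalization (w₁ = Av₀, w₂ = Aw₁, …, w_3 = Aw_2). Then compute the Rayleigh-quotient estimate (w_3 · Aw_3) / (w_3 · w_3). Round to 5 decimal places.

7.16227

w1 = Av₀ = (8, 2)
w2 = Aw1 = (58, 10)
w3 = Aw2 = (416, 68)
Aw3 = (2980, 484)
w3·Aw3 = 416·2980 + 68·484 = 1272592; w3·w3 = 416·416 + 68·68 = 177680
λ ≈ 1272592/177680 = 7.16227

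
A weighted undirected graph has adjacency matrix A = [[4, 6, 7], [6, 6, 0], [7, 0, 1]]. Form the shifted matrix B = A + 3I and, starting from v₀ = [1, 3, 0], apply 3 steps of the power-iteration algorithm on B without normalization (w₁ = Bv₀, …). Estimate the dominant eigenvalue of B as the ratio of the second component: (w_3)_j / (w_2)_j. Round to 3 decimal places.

B = A + 3I has rows (7, 6, 7); (6, 9, 0); (7, 0, 4)
w1 = Bv₀ = (25, 33, 7)
w2 = Bw1 = (422, 447, 203)
w3 = Bw2 = (7057, 6555, 3766)
Ratio: 6555/447 = 14.664

μ ≈ 14.664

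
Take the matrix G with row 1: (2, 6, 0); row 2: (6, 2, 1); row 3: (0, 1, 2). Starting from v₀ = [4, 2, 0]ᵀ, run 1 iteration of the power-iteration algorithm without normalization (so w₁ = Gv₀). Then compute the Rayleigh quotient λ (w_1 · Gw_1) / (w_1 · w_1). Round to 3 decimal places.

w1 = Gv₀ = (2·4 + 6·2 + 0·0; 6·4 + 2·2 + 1·0; 0·4 + 1·2 + 2·0) = (20, 28, 2)
Gw1 = (208, 178, 32)
w1·Gw1 = 20·208 + 28·178 + 2·32 = 9208; w1·w1 = 20·20 + 28·28 + 2·2 = 1188
λ ≈ 9208/1188 = 7.751

λ ≈ 7.751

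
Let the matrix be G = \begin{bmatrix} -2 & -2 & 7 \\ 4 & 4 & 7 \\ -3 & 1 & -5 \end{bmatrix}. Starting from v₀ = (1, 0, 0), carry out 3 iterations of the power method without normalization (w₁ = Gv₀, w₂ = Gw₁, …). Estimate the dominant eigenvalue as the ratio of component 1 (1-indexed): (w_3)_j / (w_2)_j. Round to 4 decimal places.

-10.0400

w1 = Gv₀ = (-2, 4, -3)
w2 = Gw1 = (-25, -13, 25)
w3 = Gw2 = (251, 23, -63)
Ratio at component: 251 / -25 = -10.0400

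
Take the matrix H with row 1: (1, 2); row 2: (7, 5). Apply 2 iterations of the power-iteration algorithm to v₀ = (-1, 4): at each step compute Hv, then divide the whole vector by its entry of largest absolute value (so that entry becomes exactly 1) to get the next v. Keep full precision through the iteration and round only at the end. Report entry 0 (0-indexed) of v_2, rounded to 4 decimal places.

Hv0 = (7.00000, 13.00000); divide by 13.00000 → v1 = (0.53846, 1.00000)
Hv1 = (2.53846, 8.76923); divide by 8.76923 → v2 = (0.28947, 1.00000)
Requested entry of v2: 33/114 = 0.2895

0.2895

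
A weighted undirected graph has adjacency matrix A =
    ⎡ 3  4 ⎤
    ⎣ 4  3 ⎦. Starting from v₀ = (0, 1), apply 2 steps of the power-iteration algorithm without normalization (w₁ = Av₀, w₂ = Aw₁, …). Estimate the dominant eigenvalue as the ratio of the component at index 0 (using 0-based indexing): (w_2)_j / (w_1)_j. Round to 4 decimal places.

w1 = Av₀ = (4, 3)
w2 = Aw1 = (24, 25)
Ratio at component: 24 / 4 = 6.0000

λ ≈ 6.0000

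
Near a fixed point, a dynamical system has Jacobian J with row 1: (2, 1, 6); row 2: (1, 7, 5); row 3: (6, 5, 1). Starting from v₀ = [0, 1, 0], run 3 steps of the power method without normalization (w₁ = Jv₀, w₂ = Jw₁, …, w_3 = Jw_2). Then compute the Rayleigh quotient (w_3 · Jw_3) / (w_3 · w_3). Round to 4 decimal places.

11.6317

w1 = Jv₀ = (2·0 + 1·1 + 6·0; 1·0 + 7·1 + 5·0; 6·0 + 5·1 + 1·0) = (1, 7, 5)
w2 = Jw1 = (2·1 + 1·7 + 6·5; 1·1 + 7·7 + 5·5; 6·1 + 5·7 + 1·5) = (39, 75, 46)
w3 = Jw2 = (429, 794, 655)
Jw3 = (5582, 9262, 7199)
w3·Jw3 = 429·5582 + 794·9262 + 655·7199 = 14464051; w3·w3 = 429·429 + 794·794 + 655·655 = 1243502
λ ≈ 14464051/1243502 = 11.6317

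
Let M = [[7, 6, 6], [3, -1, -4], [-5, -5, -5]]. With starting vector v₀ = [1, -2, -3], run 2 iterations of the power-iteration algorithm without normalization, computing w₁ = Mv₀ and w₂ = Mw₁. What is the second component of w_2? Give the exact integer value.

-166

w1 = Mv₀ = (-23, 17, 20)
w2 = Mw1 = (61, -166, -70)
The requested component of w2 is -166.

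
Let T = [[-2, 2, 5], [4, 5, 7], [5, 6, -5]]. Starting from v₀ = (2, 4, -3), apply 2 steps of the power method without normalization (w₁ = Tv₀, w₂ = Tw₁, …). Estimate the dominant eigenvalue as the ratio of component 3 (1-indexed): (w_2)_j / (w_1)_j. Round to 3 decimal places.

λ ≈ -5.265

w1 = Tv₀ = ((-2)·2 + 2·4 + 5·(-3); 4·2 + 5·4 + 7·(-3); 5·2 + 6·4 + (-5)·(-3)) = (-11, 7, 49)
w2 = Tw1 = ((-2)·(-11) + 2·7 + 5·49; 4·(-11) + 5·7 + 7·49; 5·(-11) + 6·7 + (-5)·49) = (281, 334, -258)
Ratio at component: -258 / 49 = -5.265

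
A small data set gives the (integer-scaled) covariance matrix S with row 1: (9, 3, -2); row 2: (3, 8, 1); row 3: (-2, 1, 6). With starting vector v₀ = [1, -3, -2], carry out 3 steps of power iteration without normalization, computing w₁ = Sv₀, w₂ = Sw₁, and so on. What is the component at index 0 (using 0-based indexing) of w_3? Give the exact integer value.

w1 = Sv₀ = (9·1 + 3·(-3) + (-2)·(-2); 3·1 + 8·(-3) + 1·(-2); (-2)·1 + 1·(-3) + 6·(-2)) = (4, -23, -17)
w2 = Sw1 = (9·4 + 3·(-23) + (-2)·(-17); 3·4 + 8·(-23) + 1·(-17); (-2)·4 + 1·(-23) + 6·(-17)) = (1, -189, -133)
w3 = Sw2 = (-292, -1642, -989)
The requested component of w3 is -292.

-292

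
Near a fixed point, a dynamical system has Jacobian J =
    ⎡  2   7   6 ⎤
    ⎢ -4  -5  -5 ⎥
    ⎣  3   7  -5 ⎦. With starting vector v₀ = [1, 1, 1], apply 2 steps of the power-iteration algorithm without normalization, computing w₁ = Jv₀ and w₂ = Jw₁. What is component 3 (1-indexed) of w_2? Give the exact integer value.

w1 = Jv₀ = (2·1 + 7·1 + 6·1; (-4)·1 + (-5)·1 + (-5)·1; 3·1 + 7·1 + (-5)·1) = (15, -14, 5)
w2 = Jw1 = (2·15 + 7·(-14) + 6·5; (-4)·15 + (-5)·(-14) + (-5)·5; 3·15 + 7·(-14) + (-5)·5) = (-38, -15, -78)
The requested component of w2 is -78.

-78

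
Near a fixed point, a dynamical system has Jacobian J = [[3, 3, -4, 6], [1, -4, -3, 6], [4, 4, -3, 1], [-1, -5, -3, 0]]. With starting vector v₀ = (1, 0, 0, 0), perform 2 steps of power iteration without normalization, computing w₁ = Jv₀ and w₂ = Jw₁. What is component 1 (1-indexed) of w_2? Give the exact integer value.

-10

w1 = Jv₀ = (3, 1, 4, -1)
w2 = Jw1 = (-10, -19, 3, -20)
The requested component of w2 is -10.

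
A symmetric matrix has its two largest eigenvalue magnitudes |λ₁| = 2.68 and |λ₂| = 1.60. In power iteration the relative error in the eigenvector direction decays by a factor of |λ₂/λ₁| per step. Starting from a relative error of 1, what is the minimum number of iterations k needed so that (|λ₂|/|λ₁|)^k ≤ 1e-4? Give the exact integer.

|λ₂/λ₁| = 1.60/2.68 = 0.59701
Need k ≥ ln(1e-4) / ln(0.59701) = -9.2103 / -0.5158 ≈ 17.856
Smallest integer k satisfying the bound: 18

18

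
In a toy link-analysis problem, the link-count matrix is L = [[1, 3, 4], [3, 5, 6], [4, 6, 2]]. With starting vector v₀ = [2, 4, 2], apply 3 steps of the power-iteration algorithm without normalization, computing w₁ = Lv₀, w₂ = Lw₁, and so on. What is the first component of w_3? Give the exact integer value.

w1 = Lv₀ = (1·2 + 3·4 + 4·2; 3·2 + 5·4 + 6·2; 4·2 + 6·4 + 2·2) = (22, 38, 36)
w2 = Lw1 = (1·22 + 3·38 + 4·36; 3·22 + 5·38 + 6·36; 4·22 + 6·38 + 2·36) = (280, 472, 388)
w3 = Lw2 = (3248, 5528, 4728)
The requested component of w3 is 3248.

3248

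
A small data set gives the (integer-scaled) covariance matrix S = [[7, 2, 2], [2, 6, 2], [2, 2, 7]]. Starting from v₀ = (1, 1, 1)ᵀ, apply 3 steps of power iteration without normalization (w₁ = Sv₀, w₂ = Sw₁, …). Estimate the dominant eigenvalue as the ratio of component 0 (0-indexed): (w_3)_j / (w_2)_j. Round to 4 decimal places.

w1 = Sv₀ = (7·1 + 2·1 + 2·1; 2·1 + 6·1 + 2·1; 2·1 + 2·1 + 7·1) = (11, 10, 11)
w2 = Sw1 = (7·11 + 2·10 + 2·11; 2·11 + 6·10 + 2·11; 2·11 + 2·10 + 7·11) = (119, 104, 119)
w3 = Sw2 = (1279, 1100, 1279)
Ratio at component: 1279 / 119 = 10.7479

λ ≈ 10.7479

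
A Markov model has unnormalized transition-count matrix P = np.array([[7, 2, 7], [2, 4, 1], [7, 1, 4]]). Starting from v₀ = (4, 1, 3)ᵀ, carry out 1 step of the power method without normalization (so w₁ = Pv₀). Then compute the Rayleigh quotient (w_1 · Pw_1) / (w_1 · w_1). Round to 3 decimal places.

13.178

w1 = Pv₀ = (7·4 + 2·1 + 7·3; 2·4 + 4·1 + 1·3; 7·4 + 1·1 + 4·3) = (51, 15, 41)
Pw1 = (674, 203, 536)
w1·Pw1 = 51·674 + 15·203 + 41·536 = 59395; w1·w1 = 51·51 + 15·15 + 41·41 = 4507
λ ≈ 59395/4507 = 13.178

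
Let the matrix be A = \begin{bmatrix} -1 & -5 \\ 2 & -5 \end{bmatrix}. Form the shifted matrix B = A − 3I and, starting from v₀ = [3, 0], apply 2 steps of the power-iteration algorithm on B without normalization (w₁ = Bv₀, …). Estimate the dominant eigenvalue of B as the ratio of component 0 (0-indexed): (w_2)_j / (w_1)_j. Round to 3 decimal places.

-1.500

B = A − 3I has rows (-4, -5); (2, -8)
w1 = Bv₀ = (-12, 6)
w2 = Bw1 = (18, -72)
Ratio: 18/-12 = -1.500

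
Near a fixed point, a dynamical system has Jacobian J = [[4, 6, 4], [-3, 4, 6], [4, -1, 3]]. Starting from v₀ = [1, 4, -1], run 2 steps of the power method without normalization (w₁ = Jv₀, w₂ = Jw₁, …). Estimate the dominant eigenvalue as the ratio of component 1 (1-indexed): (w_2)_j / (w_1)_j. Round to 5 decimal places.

λ ≈ 5.25000

w1 = Jv₀ = (24, 7, -3)
w2 = Jw1 = (126, -62, 80)
Ratio at component: 126 / 24 = 5.25000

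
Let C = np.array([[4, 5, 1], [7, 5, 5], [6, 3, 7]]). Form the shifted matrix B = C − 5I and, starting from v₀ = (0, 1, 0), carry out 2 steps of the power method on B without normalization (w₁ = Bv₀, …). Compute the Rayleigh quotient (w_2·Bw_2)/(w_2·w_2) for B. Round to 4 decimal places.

B = C − 5I has rows (-1, 5, 1); (7, 0, 5); (6, 3, 2)
w1 = Bv₀ = ((-1)·0 + 5·1 + 1·0; 7·0 + 0·1 + 5·0; 6·0 + 3·1 + 2·0) = (5, 0, 3)
w2 = Bw1 = ((-1)·5 + 5·0 + 1·3; 7·5 + 0·0 + 5·3; 6·5 + 3·0 + 2·3) = (-2, 50, 36)
Bw2 = (288, 166, 210)
w2·Bw2 = 15284; w2·w2 = 3800; μ ≈ 15284/3800 = 4.0221

μ ≈ 4.0221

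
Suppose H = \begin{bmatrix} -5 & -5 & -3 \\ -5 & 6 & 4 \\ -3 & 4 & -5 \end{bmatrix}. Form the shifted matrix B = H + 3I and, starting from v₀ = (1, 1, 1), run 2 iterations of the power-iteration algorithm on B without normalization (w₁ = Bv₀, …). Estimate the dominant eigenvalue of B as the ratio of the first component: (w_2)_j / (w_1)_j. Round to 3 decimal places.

1.700

B = H + 3I has rows (-2, -5, -3); (-5, 9, 4); (-3, 4, -2)
w1 = Bv₀ = (-10, 8, -1)
w2 = Bw1 = (-17, 118, 64)
Ratio: -17/-10 = 1.700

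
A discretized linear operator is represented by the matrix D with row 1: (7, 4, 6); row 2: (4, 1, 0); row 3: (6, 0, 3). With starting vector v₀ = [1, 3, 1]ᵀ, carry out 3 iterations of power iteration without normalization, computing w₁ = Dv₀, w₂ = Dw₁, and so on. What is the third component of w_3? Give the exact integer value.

2073

w1 = Dv₀ = (7·1 + 4·3 + 6·1; 4·1 + 1·3 + 0·1; 6·1 + 0·3 + 3·1) = (25, 7, 9)
w2 = Dw1 = (7·25 + 4·7 + 6·9; 4·25 + 1·7 + 0·9; 6·25 + 0·7 + 3·9) = (257, 107, 177)
w3 = Dw2 = (3289, 1135, 2073)
The requested component of w3 is 2073.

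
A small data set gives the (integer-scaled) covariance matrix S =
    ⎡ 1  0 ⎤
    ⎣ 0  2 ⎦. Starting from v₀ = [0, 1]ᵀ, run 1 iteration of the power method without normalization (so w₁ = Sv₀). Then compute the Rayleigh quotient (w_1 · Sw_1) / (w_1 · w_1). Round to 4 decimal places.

w1 = Sv₀ = (0, 2)
Sw1 = (0, 4)
w1·Sw1 = 0·0 + 2·4 = 8; w1·w1 = 0·0 + 2·2 = 4
λ ≈ 8/4 = 2.0000

λ ≈ 2.0000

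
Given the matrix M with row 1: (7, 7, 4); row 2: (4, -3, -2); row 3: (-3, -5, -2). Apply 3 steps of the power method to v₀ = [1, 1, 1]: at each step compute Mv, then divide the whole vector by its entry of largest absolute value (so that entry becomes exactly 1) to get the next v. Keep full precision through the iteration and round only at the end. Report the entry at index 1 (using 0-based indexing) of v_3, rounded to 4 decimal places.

Mv0 = (18.00000, -1.00000, -10.00000); divide by 18.00000 → v1 = (1.00000, -0.05556, -0.55556)
Mv1 = (4.38889, 5.27778, -1.61111); divide by 5.27778 → v2 = (0.83158, 1.00000, -0.30526)
Mv2 = (11.60000, 0.93684, -6.88421); divide by 11.60000 → v3 = (1.00000, 0.08076, -0.59347)
Requested entry of v3: 89/1102 = 0.0808

0.0808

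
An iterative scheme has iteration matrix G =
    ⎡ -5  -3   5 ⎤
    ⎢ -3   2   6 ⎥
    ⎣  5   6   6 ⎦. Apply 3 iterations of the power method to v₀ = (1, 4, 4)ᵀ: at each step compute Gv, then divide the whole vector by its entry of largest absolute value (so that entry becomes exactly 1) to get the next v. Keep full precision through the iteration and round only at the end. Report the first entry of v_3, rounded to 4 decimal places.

0.1022

Gv0 = (3.00000, 29.00000, 53.00000); divide by 53.00000 → v1 = (0.05660, 0.54717, 1.00000)
Gv1 = (3.07547, 6.92453, 9.56604); divide by 9.56604 → v2 = (0.32150, 0.72387, 1.00000)
Gv2 = (1.22091, 6.48323, 11.95069); divide by 11.95069 → v3 = (0.10216, 0.54250, 1.00000)
Requested entry of v3: 619/6059 = 0.1022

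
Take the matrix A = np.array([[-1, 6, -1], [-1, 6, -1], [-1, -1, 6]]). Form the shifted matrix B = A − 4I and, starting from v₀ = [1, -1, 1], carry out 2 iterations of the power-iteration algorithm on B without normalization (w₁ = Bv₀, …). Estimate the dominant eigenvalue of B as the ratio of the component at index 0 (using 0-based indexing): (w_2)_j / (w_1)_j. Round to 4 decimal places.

B = A − 4I has rows (-5, 6, -1); (-1, 2, -1); (-1, -1, 2)
w1 = Bv₀ = (-12, -4, 2)
w2 = Bw1 = (34, 2, 20)
Ratio: 34/-12 = -2.8333

μ ≈ -2.8333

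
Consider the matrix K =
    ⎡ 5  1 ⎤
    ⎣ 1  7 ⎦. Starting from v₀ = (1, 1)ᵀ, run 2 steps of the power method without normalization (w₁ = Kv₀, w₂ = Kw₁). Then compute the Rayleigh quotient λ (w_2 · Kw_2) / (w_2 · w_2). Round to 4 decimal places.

w1 = Kv₀ = (5·1 + 1·1; 1·1 + 7·1) = (6, 8)
w2 = Kw1 = (5·6 + 1·8; 1·6 + 7·8) = (38, 62)
Kw2 = (252, 472)
w2·Kw2 = 38·252 + 62·472 = 38840; w2·w2 = 38·38 + 62·62 = 5288
λ ≈ 38840/5288 = 7.3449

7.3449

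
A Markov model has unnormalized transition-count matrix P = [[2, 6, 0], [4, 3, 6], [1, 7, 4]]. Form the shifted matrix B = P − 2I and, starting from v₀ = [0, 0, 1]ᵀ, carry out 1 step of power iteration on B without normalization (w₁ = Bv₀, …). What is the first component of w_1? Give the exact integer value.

0

B = P − 2I has rows (0, 6, 0); (4, 1, 6); (1, 7, 2)
w1 = Bv₀ = (0·0 + 6·0 + 0·1; 4·0 + 1·0 + 6·1; 1·0 + 7·0 + 2·1) = (0, 6, 2)
Requested component of w1: 0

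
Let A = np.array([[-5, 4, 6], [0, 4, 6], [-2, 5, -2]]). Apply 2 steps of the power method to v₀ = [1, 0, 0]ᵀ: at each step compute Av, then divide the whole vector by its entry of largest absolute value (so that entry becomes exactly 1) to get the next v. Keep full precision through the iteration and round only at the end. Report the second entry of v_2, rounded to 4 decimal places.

-0.8571

Av0 = (-5.00000, 0.00000, -2.00000); divide by -5.00000 → v1 = (1.00000, 0.00000, 0.40000)
Av1 = (-2.60000, 2.40000, -2.80000); divide by -2.80000 → v2 = (0.92857, -0.85714, 1.00000)
Requested entry of v2: -12/14 = -0.8571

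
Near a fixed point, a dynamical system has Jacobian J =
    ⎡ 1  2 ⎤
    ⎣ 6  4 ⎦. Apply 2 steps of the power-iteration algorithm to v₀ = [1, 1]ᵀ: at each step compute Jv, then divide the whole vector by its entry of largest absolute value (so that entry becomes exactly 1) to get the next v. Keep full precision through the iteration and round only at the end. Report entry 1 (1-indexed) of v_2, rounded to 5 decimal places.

Jv0 = (3.000000, 10.000000); divide by 10.000000 → v1 = (0.300000, 1.000000)
Jv1 = (2.300000, 5.800000); divide by 5.800000 → v2 = (0.396552, 1.000000)
Requested entry of v2: 23/58 = 0.39655

0.39655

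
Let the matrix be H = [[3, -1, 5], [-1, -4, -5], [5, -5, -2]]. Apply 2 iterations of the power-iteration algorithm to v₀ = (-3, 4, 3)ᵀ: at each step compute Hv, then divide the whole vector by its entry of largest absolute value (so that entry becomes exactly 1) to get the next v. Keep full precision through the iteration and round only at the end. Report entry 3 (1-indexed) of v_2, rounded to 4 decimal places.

0.7365

Hv0 = (2.00000, -28.00000, -41.00000); divide by -41.00000 → v1 = (-0.04878, 0.68293, 1.00000)
Hv1 = (4.17073, -7.68293, -5.65854); divide by -7.68293 → v2 = (-0.54286, 1.00000, 0.73651)
Requested entry of v2: 232/315 = 0.7365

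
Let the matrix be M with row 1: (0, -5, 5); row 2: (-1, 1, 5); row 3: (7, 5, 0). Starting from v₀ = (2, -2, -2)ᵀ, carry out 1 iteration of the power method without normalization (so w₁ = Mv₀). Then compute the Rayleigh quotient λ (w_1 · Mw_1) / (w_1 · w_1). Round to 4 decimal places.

-1.7170

w1 = Mv₀ = (0·2 + (-5)·(-2) + 5·(-2); (-1)·2 + 1·(-2) + 5·(-2); 7·2 + 5·(-2) + 0·(-2)) = (0, -14, 4)
Mw1 = (90, 6, -70)
w1·Mw1 = 0·90 + (-14)·6 + 4·(-70) = -364; w1·w1 = 0·0 + (-14)·(-14) + 4·4 = 212
λ ≈ -364/212 = -1.7170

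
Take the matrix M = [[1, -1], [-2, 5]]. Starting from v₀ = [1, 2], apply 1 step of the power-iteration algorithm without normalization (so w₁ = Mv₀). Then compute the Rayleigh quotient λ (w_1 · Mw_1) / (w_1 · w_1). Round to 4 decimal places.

w1 = Mv₀ = (1·1 + (-1)·2; (-2)·1 + 5·2) = (-1, 8)
Mw1 = (-9, 42)
w1·Mw1 = (-1)·(-9) + 8·42 = 345; w1·w1 = (-1)·(-1) + 8·8 = 65
λ ≈ 345/65 = 5.3077

λ ≈ 5.3077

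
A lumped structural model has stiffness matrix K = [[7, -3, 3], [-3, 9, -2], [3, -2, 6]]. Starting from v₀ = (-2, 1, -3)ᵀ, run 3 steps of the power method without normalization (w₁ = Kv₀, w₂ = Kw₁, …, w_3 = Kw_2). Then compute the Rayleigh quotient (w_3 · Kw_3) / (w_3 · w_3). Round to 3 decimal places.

12.854

w1 = Kv₀ = (-26, 21, -26)
w2 = Kw1 = (-323, 319, -276)
w3 = Kw2 = (-4046, 4392, -3263)
Kw3 = (-51287, 58192, -40500)
w3·Kw3 = (-4046)·(-51287) + 4392·58192 + (-3263)·(-40500) = 595237966; w3·w3 = (-4046)·(-4046) + 4392·4392 + (-3263)·(-3263) = 46306949
λ ≈ 595237966/46306949 = 12.854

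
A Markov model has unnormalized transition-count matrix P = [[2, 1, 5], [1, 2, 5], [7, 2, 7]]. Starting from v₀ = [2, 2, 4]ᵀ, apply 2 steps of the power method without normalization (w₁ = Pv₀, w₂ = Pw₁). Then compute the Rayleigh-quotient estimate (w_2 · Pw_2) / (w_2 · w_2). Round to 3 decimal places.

12.001

w1 = Pv₀ = (26, 26, 46)
w2 = Pw1 = (308, 308, 556)
Pw2 = (3704, 3704, 6664)
w2·Pw2 = 308·3704 + 308·3704 + 556·6664 = 5986848; w2·w2 = 308·308 + 308·308 + 556·556 = 498864
λ ≈ 5986848/498864 = 12.001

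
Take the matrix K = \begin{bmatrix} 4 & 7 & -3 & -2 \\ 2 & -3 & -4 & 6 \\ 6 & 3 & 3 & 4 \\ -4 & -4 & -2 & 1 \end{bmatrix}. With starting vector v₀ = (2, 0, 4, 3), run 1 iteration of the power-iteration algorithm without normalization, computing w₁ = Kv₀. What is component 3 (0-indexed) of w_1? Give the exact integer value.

w1 = Kv₀ = (-10, 6, 36, -13)
The requested component of w1 is -13.

-13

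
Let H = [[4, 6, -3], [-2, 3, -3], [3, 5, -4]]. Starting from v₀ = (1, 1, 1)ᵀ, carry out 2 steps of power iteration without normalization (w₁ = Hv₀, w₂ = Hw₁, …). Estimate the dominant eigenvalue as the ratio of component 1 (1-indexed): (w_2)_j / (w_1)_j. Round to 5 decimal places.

λ ≈ 0.57143

w1 = Hv₀ = (4·1 + 6·1 + (-3)·1; (-2)·1 + 3·1 + (-3)·1; 3·1 + 5·1 + (-4)·1) = (7, -2, 4)
w2 = Hw1 = (4·7 + 6·(-2) + (-3)·4; (-2)·7 + 3·(-2) + (-3)·4; 3·7 + 5·(-2) + (-4)·4) = (4, -32, -5)
Ratio at component: 4 / 7 = 0.57143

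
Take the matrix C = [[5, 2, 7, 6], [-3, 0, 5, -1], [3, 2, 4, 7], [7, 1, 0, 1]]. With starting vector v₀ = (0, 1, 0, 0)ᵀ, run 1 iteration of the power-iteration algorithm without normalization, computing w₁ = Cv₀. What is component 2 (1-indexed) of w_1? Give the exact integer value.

w1 = Cv₀ = (2, 0, 2, 1)
The requested component of w1 is 0.

0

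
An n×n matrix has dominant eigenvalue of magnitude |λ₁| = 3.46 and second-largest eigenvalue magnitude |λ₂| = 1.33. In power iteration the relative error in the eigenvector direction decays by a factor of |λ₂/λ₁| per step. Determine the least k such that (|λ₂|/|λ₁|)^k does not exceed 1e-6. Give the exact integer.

15

|λ₂/λ₁| = 1.33/3.46 = 0.38439
Need k ≥ ln(1e-6) / ln(0.38439) = -13.8155 / -0.9561 ≈ 14.450
Smallest integer k satisfying the bound: 15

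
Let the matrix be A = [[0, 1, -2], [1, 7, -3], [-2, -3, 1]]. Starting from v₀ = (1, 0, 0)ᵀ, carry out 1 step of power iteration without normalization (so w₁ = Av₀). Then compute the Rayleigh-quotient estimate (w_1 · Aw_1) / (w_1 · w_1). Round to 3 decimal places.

λ ≈ 4.600

w1 = Av₀ = (0, 1, -2)
Aw1 = (5, 13, -5)
w1·Aw1 = 0·5 + 1·13 + (-2)·(-5) = 23; w1·w1 = 0·0 + 1·1 + (-2)·(-2) = 5
λ ≈ 23/5 = 4.600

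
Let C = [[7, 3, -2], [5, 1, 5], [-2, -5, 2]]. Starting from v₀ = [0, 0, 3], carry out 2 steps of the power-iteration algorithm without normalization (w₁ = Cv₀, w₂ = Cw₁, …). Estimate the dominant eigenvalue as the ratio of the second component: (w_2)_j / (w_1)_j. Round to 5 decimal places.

1.00000

w1 = Cv₀ = (7·0 + 3·0 + (-2)·3; 5·0 + 1·0 + 5·3; (-2)·0 + (-5)·0 + 2·3) = (-6, 15, 6)
w2 = Cw1 = (7·(-6) + 3·15 + (-2)·6; 5·(-6) + 1·15 + 5·6; (-2)·(-6) + (-5)·15 + 2·6) = (-9, 15, -51)
Ratio at component: 15 / 15 = 1.00000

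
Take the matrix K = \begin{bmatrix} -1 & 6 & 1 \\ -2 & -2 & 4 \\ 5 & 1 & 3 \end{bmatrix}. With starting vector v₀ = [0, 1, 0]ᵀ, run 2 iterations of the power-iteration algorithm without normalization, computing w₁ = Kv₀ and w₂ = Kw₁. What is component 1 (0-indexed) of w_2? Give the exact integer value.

w1 = Kv₀ = ((-1)·0 + 6·1 + 1·0; (-2)·0 + (-2)·1 + 4·0; 5·0 + 1·1 + 3·0) = (6, -2, 1)
w2 = Kw1 = ((-1)·6 + 6·(-2) + 1·1; (-2)·6 + (-2)·(-2) + 4·1; 5·6 + 1·(-2) + 3·1) = (-17, -4, 31)
The requested component of w2 is -4.

-4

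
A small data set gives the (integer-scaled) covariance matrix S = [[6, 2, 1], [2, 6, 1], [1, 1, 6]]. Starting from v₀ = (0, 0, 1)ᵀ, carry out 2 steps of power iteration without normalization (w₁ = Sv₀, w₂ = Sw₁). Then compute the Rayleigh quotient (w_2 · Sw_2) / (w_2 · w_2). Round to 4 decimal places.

7.5861

w1 = Sv₀ = (1, 1, 6)
w2 = Sw1 = (14, 14, 38)
Sw2 = (150, 150, 256)
w2·Sw2 = 14·150 + 14·150 + 38·256 = 13928; w2·w2 = 14·14 + 14·14 + 38·38 = 1836
λ ≈ 13928/1836 = 7.5861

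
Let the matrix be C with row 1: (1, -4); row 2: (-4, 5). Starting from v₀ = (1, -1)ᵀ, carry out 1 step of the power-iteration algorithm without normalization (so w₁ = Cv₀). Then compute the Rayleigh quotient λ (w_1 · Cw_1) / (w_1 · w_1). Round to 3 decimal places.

w1 = Cv₀ = (1·1 + (-4)·(-1); (-4)·1 + 5·(-1)) = (5, -9)
Cw1 = (41, -65)
w1·Cw1 = 5·41 + (-9)·(-65) = 790; w1·w1 = 5·5 + (-9)·(-9) = 106
λ ≈ 790/106 = 7.453

λ ≈ 7.453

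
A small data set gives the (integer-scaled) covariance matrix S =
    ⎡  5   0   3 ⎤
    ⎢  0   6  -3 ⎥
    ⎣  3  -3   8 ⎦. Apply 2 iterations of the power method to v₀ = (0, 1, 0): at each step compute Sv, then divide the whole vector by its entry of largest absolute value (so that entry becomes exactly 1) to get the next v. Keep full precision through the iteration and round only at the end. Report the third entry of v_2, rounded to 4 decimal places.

-0.9333

Sv0 = (0.00000, 6.00000, -3.00000); divide by 6.00000 → v1 = (0.00000, 1.00000, -0.50000)
Sv1 = (-1.50000, 7.50000, -7.00000); divide by 7.50000 → v2 = (-0.20000, 1.00000, -0.93333)
Requested entry of v2: -42/45 = -0.9333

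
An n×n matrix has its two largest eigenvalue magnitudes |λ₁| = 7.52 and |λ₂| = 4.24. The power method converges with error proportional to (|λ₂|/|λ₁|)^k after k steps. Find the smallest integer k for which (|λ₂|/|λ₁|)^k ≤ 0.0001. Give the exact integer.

17

|λ₂/λ₁| = 4.24/7.52 = 0.56383
Need k ≥ ln(0.0001) / ln(0.56383) = -9.2103 / -0.5730 ≈ 16.074
Smallest integer k satisfying the bound: 17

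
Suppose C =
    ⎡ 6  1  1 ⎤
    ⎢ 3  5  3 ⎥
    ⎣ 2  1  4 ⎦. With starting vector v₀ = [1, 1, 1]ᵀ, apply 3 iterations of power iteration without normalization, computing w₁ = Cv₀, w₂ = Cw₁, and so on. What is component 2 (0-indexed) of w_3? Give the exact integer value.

452

w1 = Cv₀ = (8, 11, 7)
w2 = Cw1 = (66, 100, 55)
w3 = Cw2 = (551, 863, 452)
The requested component of w3 is 452.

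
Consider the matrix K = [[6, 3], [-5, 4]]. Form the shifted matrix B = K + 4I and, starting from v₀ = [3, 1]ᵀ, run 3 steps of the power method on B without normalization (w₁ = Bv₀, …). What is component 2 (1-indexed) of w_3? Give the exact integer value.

B = K + 4I has rows (10, 3); (-5, 8)
w1 = Bv₀ = (10·3 + 3·1; (-5)·3 + 8·1) = (33, -7)
w2 = Bw1 = (10·33 + 3·(-7); (-5)·33 + 8·(-7)) = (309, -221)
w3 = Bw2 = (2427, -3313)
Requested component of w3: -3313

-3313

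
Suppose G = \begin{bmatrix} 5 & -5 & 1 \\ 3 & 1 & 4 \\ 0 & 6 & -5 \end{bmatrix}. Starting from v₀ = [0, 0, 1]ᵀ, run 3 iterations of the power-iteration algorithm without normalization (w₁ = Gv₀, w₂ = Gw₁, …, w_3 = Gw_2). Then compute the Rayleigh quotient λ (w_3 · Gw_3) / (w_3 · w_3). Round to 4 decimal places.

λ ≈ -7.6119

w1 = Gv₀ = (1, 4, -5)
w2 = Gw1 = (-20, -13, 49)
w3 = Gw2 = (14, 123, -323)
Gw3 = (-868, -1127, 2353)
w3·Gw3 = 14·(-868) + 123·(-1127) + (-323)·2353 = -910792; w3·w3 = 14·14 + 123·123 + (-323)·(-323) = 119654
λ ≈ -910792/119654 = -7.6119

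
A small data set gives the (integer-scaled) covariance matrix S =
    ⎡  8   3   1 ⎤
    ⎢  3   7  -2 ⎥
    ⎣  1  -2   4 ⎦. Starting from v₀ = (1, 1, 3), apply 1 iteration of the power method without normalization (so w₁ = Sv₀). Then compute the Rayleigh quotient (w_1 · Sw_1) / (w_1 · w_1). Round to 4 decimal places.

w1 = Sv₀ = (14, 4, 11)
Sw1 = (135, 48, 50)
w1·Sw1 = 14·135 + 4·48 + 11·50 = 2632; w1·w1 = 14·14 + 4·4 + 11·11 = 333
λ ≈ 2632/333 = 7.9039

7.9039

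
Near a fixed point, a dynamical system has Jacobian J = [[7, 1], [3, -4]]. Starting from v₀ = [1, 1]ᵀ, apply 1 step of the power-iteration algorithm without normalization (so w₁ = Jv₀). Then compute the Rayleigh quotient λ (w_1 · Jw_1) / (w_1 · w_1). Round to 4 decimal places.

w1 = Jv₀ = (8, -1)
Jw1 = (55, 28)
w1·Jw1 = 8·55 + (-1)·28 = 412; w1·w1 = 8·8 + (-1)·(-1) = 65
λ ≈ 412/65 = 6.3385

6.3385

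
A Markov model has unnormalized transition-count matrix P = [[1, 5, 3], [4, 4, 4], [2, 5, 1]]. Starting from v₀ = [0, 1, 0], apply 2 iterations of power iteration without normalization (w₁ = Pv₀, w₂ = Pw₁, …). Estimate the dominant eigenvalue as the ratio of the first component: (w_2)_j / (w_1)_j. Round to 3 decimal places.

λ ≈ 8.000

w1 = Pv₀ = (5, 4, 5)
w2 = Pw1 = (40, 56, 35)
Ratio at component: 40 / 5 = 8.000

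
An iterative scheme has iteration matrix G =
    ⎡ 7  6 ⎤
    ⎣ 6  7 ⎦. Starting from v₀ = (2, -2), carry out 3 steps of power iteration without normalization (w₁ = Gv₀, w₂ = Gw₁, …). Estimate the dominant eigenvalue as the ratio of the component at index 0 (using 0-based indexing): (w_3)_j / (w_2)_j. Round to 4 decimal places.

1.0000

w1 = Gv₀ = (2, -2)
w2 = Gw1 = (2, -2)
w3 = Gw2 = (2, -2)
Ratio at component: 2 / 2 = 1.0000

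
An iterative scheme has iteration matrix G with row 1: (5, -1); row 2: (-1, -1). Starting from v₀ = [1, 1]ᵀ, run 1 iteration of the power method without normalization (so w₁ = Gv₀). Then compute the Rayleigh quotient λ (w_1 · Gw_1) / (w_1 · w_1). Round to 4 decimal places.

4.6000

w1 = Gv₀ = (4, -2)
Gw1 = (22, -2)
w1·Gw1 = 4·22 + (-2)·(-2) = 92; w1·w1 = 4·4 + (-2)·(-2) = 20
λ ≈ 92/20 = 4.6000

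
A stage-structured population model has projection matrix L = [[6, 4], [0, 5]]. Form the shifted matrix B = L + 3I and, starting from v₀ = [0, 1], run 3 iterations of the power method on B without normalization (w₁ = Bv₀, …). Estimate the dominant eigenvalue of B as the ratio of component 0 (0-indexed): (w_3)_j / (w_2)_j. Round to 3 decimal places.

B = L + 3I has rows (9, 4); (0, 8)
w1 = Bv₀ = (9·0 + 4·1; 0·0 + 8·1) = (4, 8)
w2 = Bw1 = (9·4 + 4·8; 0·4 + 8·8) = (68, 64)
w3 = Bw2 = (868, 512)
Ratio: 868/68 = 12.765

μ ≈ 12.765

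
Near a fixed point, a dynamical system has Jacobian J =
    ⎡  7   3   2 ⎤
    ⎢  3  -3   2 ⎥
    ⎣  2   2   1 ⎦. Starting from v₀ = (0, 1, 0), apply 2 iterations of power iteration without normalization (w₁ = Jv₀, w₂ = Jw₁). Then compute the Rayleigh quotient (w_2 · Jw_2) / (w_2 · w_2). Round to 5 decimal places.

λ ≈ 3.70968

w1 = Jv₀ = (3, -3, 2)
w2 = Jw1 = (16, 22, 2)
Jw2 = (182, -14, 78)
w2·Jw2 = 16·182 + 22·(-14) + 2·78 = 2760; w2·w2 = 16·16 + 22·22 + 2·2 = 744
λ ≈ 2760/744 = 3.70968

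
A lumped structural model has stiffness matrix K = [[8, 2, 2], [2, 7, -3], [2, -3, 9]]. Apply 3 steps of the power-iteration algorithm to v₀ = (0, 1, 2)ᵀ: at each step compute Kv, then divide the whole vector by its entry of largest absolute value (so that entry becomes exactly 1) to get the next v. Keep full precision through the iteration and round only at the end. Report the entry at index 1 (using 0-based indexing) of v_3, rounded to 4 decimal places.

Kv0 = (6.00000, 1.00000, 15.00000); divide by 15.00000 → v1 = (0.40000, 0.06667, 1.00000)
Kv1 = (5.33333, -1.73333, 9.60000); divide by 9.60000 → v2 = (0.55556, -0.18056, 1.00000)
Kv2 = (6.08333, -3.15278, 10.65278); divide by 10.65278 → v3 = (0.57106, -0.29596, 1.00000)
Requested entry of v3: -454/1534 = -0.2960

-0.2960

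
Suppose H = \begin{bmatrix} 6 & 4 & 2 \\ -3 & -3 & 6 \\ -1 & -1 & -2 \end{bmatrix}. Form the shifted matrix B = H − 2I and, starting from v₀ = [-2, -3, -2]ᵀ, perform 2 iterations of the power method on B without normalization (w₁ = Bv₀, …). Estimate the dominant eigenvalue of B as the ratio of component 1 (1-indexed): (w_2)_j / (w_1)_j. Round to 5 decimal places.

μ ≈ 1.41667

B = H − 2I has rows (4, 4, 2); (-3, -5, 6); (-1, -1, -4)
w1 = Bv₀ = (4·(-2) + 4·(-3) + 2·(-2); (-3)·(-2) + (-5)·(-3) + 6·(-2); (-1)·(-2) + (-1)·(-3) + (-4)·(-2)) = (-24, 9, 13)
w2 = Bw1 = (4·(-24) + 4·9 + 2·13; (-3)·(-24) + (-5)·9 + 6·13; (-1)·(-24) + (-1)·9 + (-4)·13) = (-34, 105, -37)
Ratio: -34/-24 = 1.41667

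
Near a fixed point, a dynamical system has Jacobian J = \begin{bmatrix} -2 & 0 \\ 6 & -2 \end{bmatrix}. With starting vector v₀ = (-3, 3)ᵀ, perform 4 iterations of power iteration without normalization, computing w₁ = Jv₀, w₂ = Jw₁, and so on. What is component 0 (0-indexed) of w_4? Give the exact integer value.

w1 = Jv₀ = ((-2)·(-3) + 0·3; 6·(-3) + (-2)·3) = (6, -24)
w2 = Jw1 = ((-2)·6 + 0·(-24); 6·6 + (-2)·(-24)) = (-12, 84)
w3 = Jw2 = (24, -240)
w4 = Jw3 = (-48, 624)
The requested component of w4 is -48.

-48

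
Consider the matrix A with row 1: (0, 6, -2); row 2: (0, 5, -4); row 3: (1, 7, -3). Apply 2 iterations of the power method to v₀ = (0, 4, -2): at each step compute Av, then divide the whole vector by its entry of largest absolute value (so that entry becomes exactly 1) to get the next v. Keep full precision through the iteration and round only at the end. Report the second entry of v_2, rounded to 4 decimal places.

Av0 = (28.00000, 28.00000, 34.00000); divide by 34.00000 → v1 = (0.82353, 0.82353, 1.00000)
Av1 = (2.94118, 0.11765, 3.58824); divide by 3.58824 → v2 = (0.81967, 0.03279, 1.00000)
Requested entry of v2: 4/122 = 0.0328

0.0328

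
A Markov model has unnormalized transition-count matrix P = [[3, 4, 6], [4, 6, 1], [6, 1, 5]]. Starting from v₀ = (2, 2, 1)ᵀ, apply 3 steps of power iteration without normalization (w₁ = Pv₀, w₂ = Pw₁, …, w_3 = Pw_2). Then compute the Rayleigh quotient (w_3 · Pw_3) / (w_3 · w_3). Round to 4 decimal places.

12.0628

w1 = Pv₀ = (20, 21, 19)
w2 = Pw1 = (258, 225, 236)
w3 = Pw2 = (3090, 2618, 2953)
Pw3 = (37460, 31021, 35923)
w3·Pw3 = 3090·37460 + 2618·31021 + 2953·35923 = 303044997; w3·w3 = 3090·3090 + 2618·2618 + 2953·2953 = 25122233
λ ≈ 303044997/25122233 = 12.0628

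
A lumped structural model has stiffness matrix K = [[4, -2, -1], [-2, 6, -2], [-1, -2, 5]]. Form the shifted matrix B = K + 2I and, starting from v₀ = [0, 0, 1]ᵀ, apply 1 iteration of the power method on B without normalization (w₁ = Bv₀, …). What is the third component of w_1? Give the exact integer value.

7

B = K + 2I has rows (6, -2, -1); (-2, 8, -2); (-1, -2, 7)
w1 = Bv₀ = (6·0 + (-2)·0 + (-1)·1; (-2)·0 + 8·0 + (-2)·1; (-1)·0 + (-2)·0 + 7·1) = (-1, -2, 7)
Requested component of w1: 7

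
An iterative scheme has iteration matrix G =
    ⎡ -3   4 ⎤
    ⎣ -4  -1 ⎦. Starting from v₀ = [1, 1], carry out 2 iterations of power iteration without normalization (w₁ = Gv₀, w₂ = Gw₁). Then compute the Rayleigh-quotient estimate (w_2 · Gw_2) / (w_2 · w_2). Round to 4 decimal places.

w1 = Gv₀ = (1, -5)
w2 = Gw1 = (-23, 1)
Gw2 = (73, 91)
w2·Gw2 = (-23)·73 + 1·91 = -1588; w2·w2 = (-23)·(-23) + 1·1 = 530
λ ≈ -1588/530 = -2.9962

-2.9962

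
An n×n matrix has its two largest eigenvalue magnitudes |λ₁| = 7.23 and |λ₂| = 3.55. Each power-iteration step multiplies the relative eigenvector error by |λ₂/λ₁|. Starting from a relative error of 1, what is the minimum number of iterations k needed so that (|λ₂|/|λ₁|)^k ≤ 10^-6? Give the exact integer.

20

|λ₂/λ₁| = 3.55/7.23 = 0.49101
Need k ≥ ln(10^-6) / ln(0.49101) = -13.8155 / -0.7113 ≈ 19.423
Smallest integer k satisfying the bound: 20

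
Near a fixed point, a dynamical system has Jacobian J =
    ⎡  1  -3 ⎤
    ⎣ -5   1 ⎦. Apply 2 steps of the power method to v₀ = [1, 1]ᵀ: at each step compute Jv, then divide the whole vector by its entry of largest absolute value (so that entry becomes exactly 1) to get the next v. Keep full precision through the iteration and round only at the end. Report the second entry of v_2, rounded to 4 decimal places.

0.6000

Jv0 = (-2.00000, -4.00000); divide by -4.00000 → v1 = (0.50000, 1.00000)
Jv1 = (-2.50000, -1.50000); divide by -2.50000 → v2 = (1.00000, 0.60000)
Requested entry of v2: 6/10 = 0.6000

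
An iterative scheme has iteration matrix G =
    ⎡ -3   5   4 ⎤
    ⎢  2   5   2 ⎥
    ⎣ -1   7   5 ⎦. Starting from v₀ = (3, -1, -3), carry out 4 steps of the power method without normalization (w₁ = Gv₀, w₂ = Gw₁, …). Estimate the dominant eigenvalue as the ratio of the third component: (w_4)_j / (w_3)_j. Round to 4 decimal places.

8.9345

w1 = Gv₀ = ((-3)·3 + 5·(-1) + 4·(-3); 2·3 + 5·(-1) + 2·(-3); (-1)·3 + 7·(-1) + 5·(-3)) = (-26, -5, -25)
w2 = Gw1 = ((-3)·(-26) + 5·(-5) + 4·(-25); 2·(-26) + 5·(-5) + 2·(-25); (-1)·(-26) + 7·(-5) + 5·(-25)) = (-47, -127, -134)
w3 = Gw2 = (-1030, -997, -1512)
w4 = Gw3 = (-7943, -10069, -13509)
Ratio at component: -13509 / -1512 = 8.9345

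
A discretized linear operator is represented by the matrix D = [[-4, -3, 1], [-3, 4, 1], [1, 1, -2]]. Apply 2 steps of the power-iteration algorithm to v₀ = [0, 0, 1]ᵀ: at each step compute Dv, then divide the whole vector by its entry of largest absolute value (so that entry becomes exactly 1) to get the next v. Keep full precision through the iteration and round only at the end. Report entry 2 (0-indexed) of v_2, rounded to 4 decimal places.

Dv0 = (1.00000, 1.00000, -2.00000); divide by -2.00000 → v1 = (-0.50000, -0.50000, 1.00000)
Dv1 = (4.50000, 0.50000, -3.00000); divide by 4.50000 → v2 = (1.00000, 0.11111, -0.66667)
Requested entry of v2: 6/-9 = -0.6667

-0.6667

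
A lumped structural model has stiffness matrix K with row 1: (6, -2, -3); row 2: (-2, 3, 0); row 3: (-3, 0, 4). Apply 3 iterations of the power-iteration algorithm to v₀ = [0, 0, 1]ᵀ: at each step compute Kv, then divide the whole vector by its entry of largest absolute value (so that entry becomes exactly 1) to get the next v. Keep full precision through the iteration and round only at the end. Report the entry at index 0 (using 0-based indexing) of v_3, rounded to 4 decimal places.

1.0000

Kv0 = (-3.00000, 0.00000, 4.00000); divide by 4.00000 → v1 = (-0.75000, 0.00000, 1.00000)
Kv1 = (-7.50000, 1.50000, 6.25000); divide by -7.50000 → v2 = (1.00000, -0.20000, -0.83333)
Kv2 = (8.90000, -2.60000, -6.33333); divide by 8.90000 → v3 = (1.00000, -0.29213, -0.71161)
Requested entry of v3: -267/-267 = 1.0000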